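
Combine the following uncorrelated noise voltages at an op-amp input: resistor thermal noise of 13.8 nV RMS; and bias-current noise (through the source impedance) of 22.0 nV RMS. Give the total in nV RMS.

26.0 nV

Uncorrelated sources add in power (mean-square): V_tot = √(ΣV_i²)
V_tot = √[(1.38×10⁻⁸)² + (2.20×10⁻⁸)²] = 2.60×10⁻⁸ V = 26.0 nV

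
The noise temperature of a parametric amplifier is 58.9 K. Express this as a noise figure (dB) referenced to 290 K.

F = 1 + T_e/T₀ = 1 + 58.9/290 = 1.2031
NF = 10 log₁₀(1.2031) = 0.803 dB

0.803 dB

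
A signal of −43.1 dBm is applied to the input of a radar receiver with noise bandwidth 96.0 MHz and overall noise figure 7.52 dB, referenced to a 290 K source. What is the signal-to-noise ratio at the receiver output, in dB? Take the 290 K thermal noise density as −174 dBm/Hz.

43.6 dB

Noise floor: N = −174 + 10 log₁₀(B) + NF
10 log₁₀(9.60×10⁷) = 79.82 dB
N = −174 + 79.82 + 7.52 = −86.66 dBm
SNR = P_sig − N = −43.1 − (−86.66) = 43.56 dB → 43.6 dB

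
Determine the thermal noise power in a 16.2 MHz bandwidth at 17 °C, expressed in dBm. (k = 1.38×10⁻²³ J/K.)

−101.9 dBm

T = 17 °C + 273.15 = 290.15 K
P_n = kTB = 1.38×10⁻²³ × 290.15 × 1.62×10⁷ = 6.49×10⁻¹⁴ W
In dBm: 10 log₁₀(6.49×10⁻¹⁴ / 10⁻³) = −101.9 dBm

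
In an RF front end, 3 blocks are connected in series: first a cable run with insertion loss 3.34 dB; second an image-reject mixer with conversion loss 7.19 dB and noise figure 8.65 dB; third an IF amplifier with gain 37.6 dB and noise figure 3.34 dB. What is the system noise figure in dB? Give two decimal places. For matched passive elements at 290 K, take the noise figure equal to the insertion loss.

Convert to linear (a loss of L dB is a gain of −L dB): F_i = 10^(NF_i/10), G_i = 10^(G_i,dB/10)
  Stage 1: F_1 = 10^(3.34/10) = 2.158, G_1 = 10^(−3.34/10) = 0.4634
  Stage 2: F_2 = 10^(8.65/10) = 7.328, G_2 = 10^(−7.19/10) = 0.1910
  Stage 3: F_3 = 10^(3.34/10) = 2.158, G_3 = 10^(37.6/10) = 5754
Friis cascade:
  F = 2.158 + (7.328 − 1)/0.4634 + (2.158 − 1)/0.08851 = 28.89
NF = 10 log₁₀(28.89) = 14.61 dB

14.61 dB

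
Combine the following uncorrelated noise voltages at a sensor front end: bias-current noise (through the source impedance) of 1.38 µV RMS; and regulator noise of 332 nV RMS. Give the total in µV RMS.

1.42 µV

Uncorrelated sources add in power (mean-square): V_tot = √(ΣV_i²)
V_tot = √[(1.38×10⁻⁶)² + (3.32×10⁻⁷)²] = 1.42×10⁻⁶ V = 1.42 µV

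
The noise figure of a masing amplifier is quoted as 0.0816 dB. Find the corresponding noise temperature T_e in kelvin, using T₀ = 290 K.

F = 10^(0.0816/10) = 1.01897
T_e = (F − 1)·T₀ = (1.01897 − 1) × 290 = 5.50 K

5.50 K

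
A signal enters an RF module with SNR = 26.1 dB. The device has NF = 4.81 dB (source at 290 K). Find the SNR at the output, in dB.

21.29 dB

By definition F = SNR_in/SNR_out, so in dB: SNR_out = SNR_in − NF
SNR_out = 26.1 − 4.81 = 21.29 dB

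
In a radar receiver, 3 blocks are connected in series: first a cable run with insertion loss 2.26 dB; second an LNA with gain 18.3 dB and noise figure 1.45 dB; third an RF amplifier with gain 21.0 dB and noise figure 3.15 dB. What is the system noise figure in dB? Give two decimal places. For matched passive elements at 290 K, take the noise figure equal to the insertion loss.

Convert to linear (a loss of L dB is a gain of −L dB): F_i = 10^(NF_i/10), G_i = 10^(G_i,dB/10)
  Stage 1: F_1 = 10^(2.26/10) = 1.683, G_1 = 10^(−2.26/10) = 0.5943
  Stage 2: F_2 = 10^(1.45/10) = 1.396, G_2 = 10^(18.3/10) = 67.61
  Stage 3: F_3 = 10^(3.15/10) = 2.065, G_3 = 10^(21.0/10) = 125.9
Friis cascade:
  F = 1.683 + (1.396 − 1)/0.5943 + (2.065 − 1)/40.18 = 2.376
NF = 10 log₁₀(2.376) = 3.76 dB

3.76 dB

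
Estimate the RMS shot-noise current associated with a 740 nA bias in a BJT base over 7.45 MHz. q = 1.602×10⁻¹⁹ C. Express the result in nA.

1.33 nA

I_n = √(2qI·B)
2qI·B = 2 × 1.602×10⁻¹⁹ × 7.40×10⁻⁷ × 7.45×10⁶ = 1.77×10⁻¹⁸ A²
I_n = √(1.77×10⁻¹⁸) = 1.33×10⁻⁹ A = 1.33 nA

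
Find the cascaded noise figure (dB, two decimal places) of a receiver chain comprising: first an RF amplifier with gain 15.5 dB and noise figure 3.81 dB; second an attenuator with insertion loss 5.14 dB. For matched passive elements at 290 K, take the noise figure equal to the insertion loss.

Convert to linear (a loss of L dB is a gain of −L dB): F_i = 10^(NF_i/10), G_i = 10^(G_i,dB/10)
  Stage 1: F_1 = 10^(3.81/10) = 2.404, G_1 = 10^(15.5/10) = 35.48
  Stage 2: F_2 = 10^(5.14/10) = 3.266, G_2 = 10^(−5.14/10) = 0.3062
Friis cascade:
  F = 2.404 + (3.266 − 1)/35.48 = 2.468
NF = 10 log₁₀(2.468) = 3.92 dB

3.92 dB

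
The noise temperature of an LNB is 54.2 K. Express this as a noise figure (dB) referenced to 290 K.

0.744 dB

F = 1 + T_e/T₀ = 1 + 54.2/290 = 1.1869
NF = 10 log₁₀(1.1869) = 0.744 dB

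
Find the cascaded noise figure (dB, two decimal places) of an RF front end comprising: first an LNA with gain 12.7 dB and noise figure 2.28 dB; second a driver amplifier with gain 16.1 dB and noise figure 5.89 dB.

2.66 dB

Convert to linear (a loss of L dB is a gain of −L dB): F_i = 10^(NF_i/10), G_i = 10^(G_i,dB/10)
  Stage 1: F_1 = 10^(2.28/10) = 1.690, G_1 = 10^(12.7/10) = 18.62
  Stage 2: F_2 = 10^(5.89/10) = 3.882, G_2 = 10^(16.1/10) = 40.74
Friis cascade:
  F = 1.690 + (3.882 − 1)/18.62 = 1.845
NF = 10 log₁₀(1.845) = 2.66 dB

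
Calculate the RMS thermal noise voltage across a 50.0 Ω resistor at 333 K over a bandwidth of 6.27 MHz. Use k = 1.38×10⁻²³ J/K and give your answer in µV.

V_n = √(4kTRB)
4kTRB = 4 × 1.38×10⁻²³ × 333 × 5.00×10¹ × 6.27×10⁶ = 5.76×10⁻¹² V²
V_n = √(5.76×10⁻¹²) = 2.40×10⁻⁶ V = 2.40 µV

2.40 µV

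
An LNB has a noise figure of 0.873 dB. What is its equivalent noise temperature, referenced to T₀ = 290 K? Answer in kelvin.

64.6 K

F = 10^(0.873/10) = 1.22264
T_e = (F − 1)·T₀ = (1.22264 − 1) × 290 = 64.6 K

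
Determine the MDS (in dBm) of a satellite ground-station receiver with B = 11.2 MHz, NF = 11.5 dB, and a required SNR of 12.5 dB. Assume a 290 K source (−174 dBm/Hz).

−79.5 dBm

Sensitivity = −174 + 10 log₁₀(B) + NF + SNR_min
= −174 + 70.49 + 11.5 + 12.5
= −79.51 dBm → −79.5 dBm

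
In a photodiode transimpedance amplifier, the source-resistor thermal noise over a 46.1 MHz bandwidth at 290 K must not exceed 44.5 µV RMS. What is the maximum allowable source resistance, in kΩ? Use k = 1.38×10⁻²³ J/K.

2.68 kΩ

Johnson–Nyquist: V_n = √(4kTRB) ⇒ R = V_n² / (4kTB)
4kTB = 4 × 1.38×10⁻²³ × 290 × 4.61×10⁷ = 7.38×10⁻¹³
R = (4.45×10⁻⁵)² / 7.38×10⁻¹³ = 2.68×10³ Ω = 2.68 kΩ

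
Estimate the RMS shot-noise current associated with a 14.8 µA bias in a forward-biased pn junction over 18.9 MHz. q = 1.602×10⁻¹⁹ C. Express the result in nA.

9.47 nA

I_n = √(2qI·B)
2qI·B = 2 × 1.602×10⁻¹⁹ × 1.48×10⁻⁵ × 1.89×10⁷ = 8.96×10⁻¹⁷ A²
I_n = √(8.96×10⁻¹⁷) = 9.47×10⁻⁹ A = 9.47 nA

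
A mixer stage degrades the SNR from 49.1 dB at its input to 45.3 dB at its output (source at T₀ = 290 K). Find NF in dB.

NF (dB) = SNR_in(dB) − SNR_out(dB) when the source is at T₀
NF = 49.1 − 45.3 = 3.8 dB

3.8 dB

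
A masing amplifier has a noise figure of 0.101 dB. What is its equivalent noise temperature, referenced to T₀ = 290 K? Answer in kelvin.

F = 10^(0.101/10) = 1.02353
T_e = (F − 1)·T₀ = (1.02353 − 1) × 290 = 6.82 K

6.82 K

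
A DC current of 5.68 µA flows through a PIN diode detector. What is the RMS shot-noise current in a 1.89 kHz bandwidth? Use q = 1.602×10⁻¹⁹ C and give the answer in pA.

I_n = √(2qI·B)
2qI·B = 2 × 1.602×10⁻¹⁹ × 5.68×10⁻⁶ × 1.89×10³ = 3.44×10⁻²¹ A²
I_n = √(3.44×10⁻²¹) = 5.86×10⁻¹¹ A = 58.6 pA

58.6 pA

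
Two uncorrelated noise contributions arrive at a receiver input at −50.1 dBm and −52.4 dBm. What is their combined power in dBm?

Convert to linear, add, convert back:
P₁ = 9.77×10⁻⁹ W, P₂ = 5.75×10⁻⁹ W
P_tot = 1.55×10⁻⁸ W → 10 log₁₀(P_tot / 10⁻³) = −48.1 dBm

−48.1 dBm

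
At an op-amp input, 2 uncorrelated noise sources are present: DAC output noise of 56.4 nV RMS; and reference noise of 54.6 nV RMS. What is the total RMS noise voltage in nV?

Uncorrelated sources add in power (mean-square): V_tot = √(ΣV_i²)
V_tot = √[(5.64×10⁻⁸)² + (5.46×10⁻⁸)²] = 7.85×10⁻⁸ V = 78.5 nV

78.5 nV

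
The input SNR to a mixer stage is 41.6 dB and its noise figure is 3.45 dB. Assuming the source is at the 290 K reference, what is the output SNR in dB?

38.15 dB

By definition F = SNR_in/SNR_out, so in dB: SNR_out = SNR_in − NF
SNR_out = 41.6 − 3.45 = 38.15 dB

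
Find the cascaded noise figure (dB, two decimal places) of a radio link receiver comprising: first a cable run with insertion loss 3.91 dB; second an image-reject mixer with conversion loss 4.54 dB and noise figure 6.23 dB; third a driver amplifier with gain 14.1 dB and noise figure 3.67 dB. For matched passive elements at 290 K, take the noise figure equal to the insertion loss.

Convert to linear (a loss of L dB is a gain of −L dB): F_i = 10^(NF_i/10), G_i = 10^(G_i,dB/10)
  Stage 1: F_1 = 10^(3.91/10) = 2.460, G_1 = 10^(−3.91/10) = 0.4064
  Stage 2: F_2 = 10^(6.23/10) = 4.198, G_2 = 10^(−4.54/10) = 0.3516
  Stage 3: F_3 = 10^(3.67/10) = 2.328, G_3 = 10^(14.1/10) = 25.70
Friis cascade:
  F = 2.460 + (4.198 − 1)/0.4064 + (2.328 − 1)/0.1429 = 19.62
NF = 10 log₁₀(19.62) = 12.93 dB

12.93 dB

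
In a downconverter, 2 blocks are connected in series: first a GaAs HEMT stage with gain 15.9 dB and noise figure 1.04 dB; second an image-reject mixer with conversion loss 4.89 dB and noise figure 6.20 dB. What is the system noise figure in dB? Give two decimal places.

1.31 dB

Convert to linear (a loss of L dB is a gain of −L dB): F_i = 10^(NF_i/10), G_i = 10^(G_i,dB/10)
  Stage 1: F_1 = 10^(1.04/10) = 1.271, G_1 = 10^(15.9/10) = 38.90
  Stage 2: F_2 = 10^(6.20/10) = 4.169, G_2 = 10^(−4.89/10) = 0.3243
Friis cascade:
  F = 1.271 + (4.169 − 1)/38.90 = 1.352
NF = 10 log₁₀(1.352) = 1.31 dB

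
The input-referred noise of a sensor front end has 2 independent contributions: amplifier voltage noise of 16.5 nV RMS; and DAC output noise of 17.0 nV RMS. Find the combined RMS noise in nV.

23.7 nV

Uncorrelated sources add in power (mean-square): V_tot = √(ΣV_i²)
V_tot = √[(1.65×10⁻⁸)² + (1.70×10⁻⁸)²] = 2.37×10⁻⁸ V = 23.7 nV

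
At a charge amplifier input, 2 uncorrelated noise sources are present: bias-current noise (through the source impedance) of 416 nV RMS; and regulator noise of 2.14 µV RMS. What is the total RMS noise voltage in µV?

2.18 µV

Uncorrelated sources add in power (mean-square): V_tot = √(ΣV_i²)
V_tot = √[(4.16×10⁻⁷)² + (2.14×10⁻⁶)²] = 2.18×10⁻⁶ V = 2.18 µV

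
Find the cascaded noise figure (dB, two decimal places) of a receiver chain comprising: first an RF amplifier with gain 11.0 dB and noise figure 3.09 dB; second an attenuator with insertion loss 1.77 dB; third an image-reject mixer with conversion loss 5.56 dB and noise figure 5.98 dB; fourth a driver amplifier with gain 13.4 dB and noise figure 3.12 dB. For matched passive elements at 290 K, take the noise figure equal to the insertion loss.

Convert to linear (a loss of L dB is a gain of −L dB): F_i = 10^(NF_i/10), G_i = 10^(G_i,dB/10)
  Stage 1: F_1 = 10^(3.09/10) = 2.037, G_1 = 10^(11.0/10) = 12.59
  Stage 2: F_2 = 10^(1.77/10) = 1.503, G_2 = 10^(−1.77/10) = 0.6653
  Stage 3: F_3 = 10^(5.98/10) = 3.963, G_3 = 10^(−5.56/10) = 0.2780
  Stage 4: F_4 = 10^(3.12/10) = 2.051, G_4 = 10^(13.4/10) = 21.88
Friis cascade:
  F = 2.037 + (1.503 − 1)/12.59 + (3.963 − 1)/8.375 + (2.051 − 1)/2.328 = 2.882
NF = 10 log₁₀(2.882) = 4.60 dB

4.60 dB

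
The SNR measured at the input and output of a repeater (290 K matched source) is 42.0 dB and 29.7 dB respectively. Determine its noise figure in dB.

NF (dB) = SNR_in(dB) − SNR_out(dB) when the source is at T₀
NF = 42.0 − 29.7 = 12.3 dB

12.3 dB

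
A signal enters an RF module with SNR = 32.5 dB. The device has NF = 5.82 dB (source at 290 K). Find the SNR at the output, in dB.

By definition F = SNR_in/SNR_out, so in dB: SNR_out = SNR_in − NF
SNR_out = 32.5 − 5.82 = 26.68 dB

26.68 dB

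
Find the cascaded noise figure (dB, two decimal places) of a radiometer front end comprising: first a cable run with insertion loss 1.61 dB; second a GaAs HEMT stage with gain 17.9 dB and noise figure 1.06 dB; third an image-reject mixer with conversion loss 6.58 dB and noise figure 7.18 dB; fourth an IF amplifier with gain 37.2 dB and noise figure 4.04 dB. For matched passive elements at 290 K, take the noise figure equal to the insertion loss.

Convert to linear (a loss of L dB is a gain of −L dB): F_i = 10^(NF_i/10), G_i = 10^(G_i,dB/10)
  Stage 1: F_1 = 10^(1.61/10) = 1.449, G_1 = 10^(−1.61/10) = 0.6902
  Stage 2: F_2 = 10^(1.06/10) = 1.276, G_2 = 10^(17.9/10) = 61.66
  Stage 3: F_3 = 10^(7.18/10) = 5.224, G_3 = 10^(−6.58/10) = 0.2198
  Stage 4: F_4 = 10^(4.04/10) = 2.535, G_4 = 10^(37.2/10) = 5248
Friis cascade:
  F = 1.449 + (1.276 − 1)/0.6902 + (5.224 − 1)/42.56 + (2.535 − 1)/9.354 = 2.113
NF = 10 log₁₀(2.113) = 3.25 dB

3.25 dB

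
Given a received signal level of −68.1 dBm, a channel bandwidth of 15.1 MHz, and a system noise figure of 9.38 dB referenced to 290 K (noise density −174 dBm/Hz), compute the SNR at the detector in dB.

Noise floor: N = −174 + 10 log₁₀(B) + NF
10 log₁₀(1.51×10⁷) = 71.79 dB
N = −174 + 71.79 + 9.38 = −92.83 dBm
SNR = P_sig − N = −68.1 − (−92.83) = 24.73 dB → 24.7 dB

24.7 dB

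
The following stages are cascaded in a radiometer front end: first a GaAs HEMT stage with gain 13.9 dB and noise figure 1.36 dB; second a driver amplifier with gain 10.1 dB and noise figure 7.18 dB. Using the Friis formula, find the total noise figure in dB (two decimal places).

1.87 dB

Convert to linear (a loss of L dB is a gain of −L dB): F_i = 10^(NF_i/10), G_i = 10^(G_i,dB/10)
  Stage 1: F_1 = 10^(1.36/10) = 1.368, G_1 = 10^(13.9/10) = 24.55
  Stage 2: F_2 = 10^(7.18/10) = 5.224, G_2 = 10^(10.1/10) = 10.23
Friis cascade:
  F = 1.368 + (5.224 − 1)/24.55 = 1.540
NF = 10 log₁₀(1.540) = 1.87 dB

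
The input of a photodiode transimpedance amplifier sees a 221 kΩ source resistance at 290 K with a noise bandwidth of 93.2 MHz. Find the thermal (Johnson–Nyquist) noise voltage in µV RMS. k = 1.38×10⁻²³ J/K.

V_n = √(4kTRB)
4kTRB = 4 × 1.38×10⁻²³ × 290 × 2.21×10⁵ × 9.32×10⁷ = 3.30×10⁻⁷ V²
V_n = √(3.30×10⁻⁷) = 5.74×10⁻⁴ V = 574 µV

574 µV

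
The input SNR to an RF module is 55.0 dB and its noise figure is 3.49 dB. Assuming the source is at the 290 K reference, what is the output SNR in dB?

By definition F = SNR_in/SNR_out, so in dB: SNR_out = SNR_in − NF
SNR_out = 55.0 − 3.49 = 51.51 dB

51.51 dB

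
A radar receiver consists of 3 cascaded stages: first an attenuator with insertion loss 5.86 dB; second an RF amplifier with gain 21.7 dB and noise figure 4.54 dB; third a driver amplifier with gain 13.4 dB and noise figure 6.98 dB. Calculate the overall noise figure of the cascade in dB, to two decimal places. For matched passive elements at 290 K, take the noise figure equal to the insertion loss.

Convert to linear (a loss of L dB is a gain of −L dB): F_i = 10^(NF_i/10), G_i = 10^(G_i,dB/10)
  Stage 1: F_1 = 10^(5.86/10) = 3.855, G_1 = 10^(−5.86/10) = 0.2594
  Stage 2: F_2 = 10^(4.54/10) = 2.844, G_2 = 10^(21.7/10) = 147.9
  Stage 3: F_3 = 10^(6.98/10) = 4.989, G_3 = 10^(13.4/10) = 21.88
Friis cascade:
  F = 3.855 + (2.844 − 1)/0.2594 + (4.989 − 1)/38.37 = 11.07
NF = 10 log₁₀(11.07) = 10.44 dB

10.44 dB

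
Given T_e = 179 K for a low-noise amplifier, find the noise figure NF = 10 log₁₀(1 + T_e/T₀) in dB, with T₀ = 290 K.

2.09 dB

F = 1 + T_e/T₀ = 1 + 179/290 = 1.61724
NF = 10 log₁₀(1.61724) = 2.09 dB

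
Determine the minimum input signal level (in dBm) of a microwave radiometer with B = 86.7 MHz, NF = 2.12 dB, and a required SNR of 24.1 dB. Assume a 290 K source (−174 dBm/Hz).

−68.4 dBm

Sensitivity = −174 + 10 log₁₀(B) + NF + SNR_min
= −174 + 79.38 + 2.12 + 24.1
= −68.40 dBm → −68.4 dBm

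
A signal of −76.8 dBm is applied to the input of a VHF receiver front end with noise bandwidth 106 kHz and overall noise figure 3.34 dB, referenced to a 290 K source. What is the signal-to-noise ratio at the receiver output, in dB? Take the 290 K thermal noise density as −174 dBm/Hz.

Noise floor: N = −174 + 10 log₁₀(B) + NF
10 log₁₀(1.06×10⁵) = 50.25 dB
N = −174 + 50.25 + 3.34 = −120.41 dBm
SNR = P_sig − N = −76.8 − (−120.41) = 43.61 dB → 43.6 dB

43.6 dB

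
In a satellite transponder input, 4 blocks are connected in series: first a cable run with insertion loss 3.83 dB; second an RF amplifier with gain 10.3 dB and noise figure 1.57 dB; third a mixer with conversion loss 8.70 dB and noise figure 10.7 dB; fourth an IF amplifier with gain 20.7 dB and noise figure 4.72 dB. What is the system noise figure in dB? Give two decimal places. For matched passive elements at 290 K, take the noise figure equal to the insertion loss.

Convert to linear (a loss of L dB is a gain of −L dB): F_i = 10^(NF_i/10), G_i = 10^(G_i,dB/10)
  Stage 1: F_1 = 10^(3.83/10) = 2.415, G_1 = 10^(−3.83/10) = 0.4140
  Stage 2: F_2 = 10^(1.57/10) = 1.435, G_2 = 10^(10.3/10) = 10.72
  Stage 3: F_3 = 10^(10.7/10) = 11.75, G_3 = 10^(−8.70/10) = 0.1349
  Stage 4: F_4 = 10^(4.72/10) = 2.965, G_4 = 10^(20.7/10) = 117.5
Friis cascade:
  F = 2.415 + (1.435 − 1)/0.4140 + (11.75 − 1)/4.436 + (2.965 − 1)/0.5984 = 9.174
NF = 10 log₁₀(9.174) = 9.63 dB

9.63 dB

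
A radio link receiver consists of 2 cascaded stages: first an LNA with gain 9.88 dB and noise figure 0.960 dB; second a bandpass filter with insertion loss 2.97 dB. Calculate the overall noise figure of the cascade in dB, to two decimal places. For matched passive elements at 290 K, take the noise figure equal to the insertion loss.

1.30 dB

Convert to linear (a loss of L dB is a gain of −L dB): F_i = 10^(NF_i/10), G_i = 10^(G_i,dB/10)
  Stage 1: F_1 = 10^(0.960/10) = 1.247, G_1 = 10^(9.88/10) = 9.727
  Stage 2: F_2 = 10^(2.97/10) = 1.982, G_2 = 10^(−2.97/10) = 0.5047
Friis cascade:
  F = 1.247 + (1.982 − 1)/9.727 = 1.348
NF = 10 log₁₀(1.348) = 1.30 dB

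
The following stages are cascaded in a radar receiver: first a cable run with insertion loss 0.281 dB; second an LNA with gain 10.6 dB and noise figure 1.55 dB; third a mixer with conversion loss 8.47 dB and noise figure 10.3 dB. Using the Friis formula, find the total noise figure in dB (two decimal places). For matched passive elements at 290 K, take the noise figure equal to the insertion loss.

Convert to linear (a loss of L dB is a gain of −L dB): F_i = 10^(NF_i/10), G_i = 10^(G_i,dB/10)
  Stage 1: F_1 = 10^(0.281/10) = 1.067, G_1 = 10^(−0.281/10) = 0.9373
  Stage 2: F_2 = 10^(1.55/10) = 1.429, G_2 = 10^(10.6/10) = 11.48
  Stage 3: F_3 = 10^(10.3/10) = 10.72, G_3 = 10^(−8.47/10) = 0.1422
Friis cascade:
  F = 1.067 + (1.429 − 1)/0.9373 + (10.72 − 1)/10.76 = 2.427
NF = 10 log₁₀(2.427) = 3.85 dB

3.85 dB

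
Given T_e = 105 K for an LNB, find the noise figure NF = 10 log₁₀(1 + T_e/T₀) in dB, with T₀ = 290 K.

F = 1 + T_e/T₀ = 1 + 105/290 = 1.36207
NF = 10 log₁₀(1.36207) = 1.34 dB

1.34 dB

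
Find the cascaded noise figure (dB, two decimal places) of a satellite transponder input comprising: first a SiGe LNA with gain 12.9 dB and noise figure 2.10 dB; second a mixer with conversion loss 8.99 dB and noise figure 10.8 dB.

3.40 dB

Convert to linear (a loss of L dB is a gain of −L dB): F_i = 10^(NF_i/10), G_i = 10^(G_i,dB/10)
  Stage 1: F_1 = 10^(2.10/10) = 1.622, G_1 = 10^(12.9/10) = 19.50
  Stage 2: F_2 = 10^(10.8/10) = 12.02, G_2 = 10^(−8.99/10) = 0.1262
Friis cascade:
  F = 1.622 + (12.02 − 1)/19.50 = 2.187
NF = 10 log₁₀(2.187) = 3.40 dB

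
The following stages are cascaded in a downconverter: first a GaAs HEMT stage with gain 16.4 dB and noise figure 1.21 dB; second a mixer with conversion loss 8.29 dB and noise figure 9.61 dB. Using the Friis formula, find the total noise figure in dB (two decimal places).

Convert to linear (a loss of L dB is a gain of −L dB): F_i = 10^(NF_i/10), G_i = 10^(G_i,dB/10)
  Stage 1: F_1 = 10^(1.21/10) = 1.321, G_1 = 10^(16.4/10) = 43.65
  Stage 2: F_2 = 10^(9.61/10) = 9.141, G_2 = 10^(−8.29/10) = 0.1483
Friis cascade:
  F = 1.321 + (9.141 − 1)/43.65 = 1.508
NF = 10 log₁₀(1.508) = 1.78 dB

1.78 dB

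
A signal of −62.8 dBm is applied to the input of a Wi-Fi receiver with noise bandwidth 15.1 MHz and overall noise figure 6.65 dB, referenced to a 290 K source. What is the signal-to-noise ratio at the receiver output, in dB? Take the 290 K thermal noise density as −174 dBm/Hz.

32.8 dB

Noise floor: N = −174 + 10 log₁₀(B) + NF
10 log₁₀(1.51×10⁷) = 71.79 dB
N = −174 + 71.79 + 6.65 = −95.56 dBm
SNR = P_sig − N = −62.8 − (−95.56) = 32.76 dB → 32.8 dB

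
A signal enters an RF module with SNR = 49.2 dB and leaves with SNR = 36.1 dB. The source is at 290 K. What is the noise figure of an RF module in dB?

13.1 dB

NF (dB) = SNR_in(dB) − SNR_out(dB) when the source is at T₀
NF = 49.2 − 36.1 = 13.1 dB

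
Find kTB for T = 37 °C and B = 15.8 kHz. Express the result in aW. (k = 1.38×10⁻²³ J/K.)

T = 37 °C + 273.15 = 310.15 K
P_n = kTB = 1.38×10⁻²³ × 310.15 × 1.58×10⁴ = 6.76×10⁻¹⁷ W = 67.6 aW

67.6 aW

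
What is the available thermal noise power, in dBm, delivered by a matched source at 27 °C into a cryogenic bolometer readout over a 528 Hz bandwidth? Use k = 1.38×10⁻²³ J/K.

T = 27 °C + 273.15 = 300.15 K
P_n = kTB = 1.38×10⁻²³ × 300.15 × 5.28×10² = 2.19×10⁻¹⁸ W
In dBm: 10 log₁₀(2.19×10⁻¹⁸ / 10⁻³) = −146.6 dBm

−146.6 dBm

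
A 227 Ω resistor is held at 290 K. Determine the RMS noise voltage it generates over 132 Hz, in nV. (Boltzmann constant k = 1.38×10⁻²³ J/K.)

21.9 nV

V_n = √(4kTRB)
4kTRB = 4 × 1.38×10⁻²³ × 290 × 2.27×10² × 1.32×10² = 4.80×10⁻¹⁶ V²
V_n = √(4.80×10⁻¹⁶) = 2.19×10⁻⁸ V = 21.9 nV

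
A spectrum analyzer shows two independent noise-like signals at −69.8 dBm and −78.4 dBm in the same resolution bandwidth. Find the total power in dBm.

Convert to linear, add, convert back:
P₁ = 1.05×10⁻¹⁰ W, P₂ = 1.45×10⁻¹¹ W
P_tot = 1.19×10⁻¹⁰ W → 10 log₁₀(P_tot / 10⁻³) = −69.2 dBm

−69.2 dBm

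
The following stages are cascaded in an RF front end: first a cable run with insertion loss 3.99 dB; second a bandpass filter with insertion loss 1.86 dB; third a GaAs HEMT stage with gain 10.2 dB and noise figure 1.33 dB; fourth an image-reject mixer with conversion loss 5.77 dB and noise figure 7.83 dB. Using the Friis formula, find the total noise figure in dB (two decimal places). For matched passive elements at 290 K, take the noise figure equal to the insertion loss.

8.50 dB

Convert to linear (a loss of L dB is a gain of −L dB): F_i = 10^(NF_i/10), G_i = 10^(G_i,dB/10)
  Stage 1: F_1 = 10^(3.99/10) = 2.506, G_1 = 10^(−3.99/10) = 0.3990
  Stage 2: F_2 = 10^(1.86/10) = 1.535, G_2 = 10^(−1.86/10) = 0.6516
  Stage 3: F_3 = 10^(1.33/10) = 1.358, G_3 = 10^(10.2/10) = 10.47
  Stage 4: F_4 = 10^(7.83/10) = 6.067, G_4 = 10^(−5.77/10) = 0.2649
Friis cascade:
  F = 2.506 + (1.535 − 1)/0.3990 + (1.358 − 1)/0.2600 + (6.067 − 1)/2.723 = 7.085
NF = 10 log₁₀(7.085) = 8.50 dB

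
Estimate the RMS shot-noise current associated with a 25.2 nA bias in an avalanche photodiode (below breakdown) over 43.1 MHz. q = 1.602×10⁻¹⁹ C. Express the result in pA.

I_n = √(2qI·B)
2qI·B = 2 × 1.602×10⁻¹⁹ × 2.52×10⁻⁸ × 4.31×10⁷ = 3.48×10⁻¹⁹ A²
I_n = √(3.48×10⁻¹⁹) = 5.90×10⁻¹⁰ A = 590 pA

590 pA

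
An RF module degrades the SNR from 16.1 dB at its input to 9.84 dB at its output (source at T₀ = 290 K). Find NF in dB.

NF (dB) = SNR_in(dB) − SNR_out(dB) when the source is at T₀
NF = 16.1 − 9.84 = 6.26 dB

6.26 dB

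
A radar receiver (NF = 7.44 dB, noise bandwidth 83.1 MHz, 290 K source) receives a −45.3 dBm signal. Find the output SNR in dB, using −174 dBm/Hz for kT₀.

42.1 dB

Noise floor: N = −174 + 10 log₁₀(B) + NF
10 log₁₀(8.31×10⁷) = 79.2 dB
N = −174 + 79.2 + 7.44 = −87.36 dBm
SNR = P_sig − N = −45.3 − (−87.36) = 42.06 dB → 42.1 dB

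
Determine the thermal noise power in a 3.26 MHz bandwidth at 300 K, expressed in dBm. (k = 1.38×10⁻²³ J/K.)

P_n = kTB = 1.38×10⁻²³ × 300 × 3.26×10⁶ = 1.35×10⁻¹⁴ W
In dBm: 10 log₁₀(1.35×10⁻¹⁴ / 10⁻³) = −108.7 dBm

−108.7 dBm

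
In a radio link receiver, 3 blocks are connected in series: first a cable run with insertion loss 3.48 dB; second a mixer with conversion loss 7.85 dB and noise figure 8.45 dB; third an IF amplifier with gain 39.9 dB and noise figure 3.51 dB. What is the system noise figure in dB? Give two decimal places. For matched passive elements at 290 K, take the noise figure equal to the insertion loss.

15.12 dB

Convert to linear (a loss of L dB is a gain of −L dB): F_i = 10^(NF_i/10), G_i = 10^(G_i,dB/10)
  Stage 1: F_1 = 10^(3.48/10) = 2.228, G_1 = 10^(−3.48/10) = 0.4487
  Stage 2: F_2 = 10^(8.45/10) = 6.998, G_2 = 10^(−7.85/10) = 0.1641
  Stage 3: F_3 = 10^(3.51/10) = 2.244, G_3 = 10^(39.9/10) = 9772
Friis cascade:
  F = 2.228 + (6.998 − 1)/0.4487 + (2.244 − 1)/0.07362 = 32.49
NF = 10 log₁₀(32.49) = 15.12 dB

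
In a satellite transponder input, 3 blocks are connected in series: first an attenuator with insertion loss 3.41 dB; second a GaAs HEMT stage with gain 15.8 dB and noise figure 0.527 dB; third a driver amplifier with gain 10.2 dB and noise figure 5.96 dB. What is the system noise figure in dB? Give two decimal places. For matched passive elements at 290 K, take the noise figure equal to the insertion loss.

Convert to linear (a loss of L dB is a gain of −L dB): F_i = 10^(NF_i/10), G_i = 10^(G_i,dB/10)
  Stage 1: F_1 = 10^(3.41/10) = 2.193, G_1 = 10^(−3.41/10) = 0.4560
  Stage 2: F_2 = 10^(0.527/10) = 1.129, G_2 = 10^(15.8/10) = 38.02
  Stage 3: F_3 = 10^(5.96/10) = 3.945, G_3 = 10^(10.2/10) = 10.47
Friis cascade:
  F = 2.193 + (1.129 − 1)/0.4560 + (3.945 − 1)/17.34 = 2.646
NF = 10 log₁₀(2.646) = 4.23 dB

4.23 dB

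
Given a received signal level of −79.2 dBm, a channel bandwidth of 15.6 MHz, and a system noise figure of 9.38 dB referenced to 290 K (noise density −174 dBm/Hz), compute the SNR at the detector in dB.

Noise floor: N = −174 + 10 log₁₀(B) + NF
10 log₁₀(1.56×10⁷) = 71.93 dB
N = −174 + 71.93 + 9.38 = −92.69 dBm
SNR = P_sig − N = −79.2 − (−92.69) = 13.49 dB → 13.5 dB

13.5 dB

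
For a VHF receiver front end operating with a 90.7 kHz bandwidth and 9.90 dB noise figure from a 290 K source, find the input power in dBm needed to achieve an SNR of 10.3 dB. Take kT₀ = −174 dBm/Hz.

−104.2 dBm

Sensitivity = −174 + 10 log₁₀(B) + NF + SNR_min
= −174 + 49.58 + 9.90 + 10.3
= −104.22 dBm → −104.2 dBm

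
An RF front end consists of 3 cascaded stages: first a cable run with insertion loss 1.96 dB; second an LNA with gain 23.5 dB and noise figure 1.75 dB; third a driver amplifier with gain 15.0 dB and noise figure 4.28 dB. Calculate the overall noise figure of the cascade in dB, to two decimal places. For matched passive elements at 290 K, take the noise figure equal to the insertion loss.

3.73 dB

Convert to linear (a loss of L dB is a gain of −L dB): F_i = 10^(NF_i/10), G_i = 10^(G_i,dB/10)
  Stage 1: F_1 = 10^(1.96/10) = 1.570, G_1 = 10^(−1.96/10) = 0.6368
  Stage 2: F_2 = 10^(1.75/10) = 1.496, G_2 = 10^(23.5/10) = 223.9
  Stage 3: F_3 = 10^(4.28/10) = 2.679, G_3 = 10^(15.0/10) = 31.62
Friis cascade:
  F = 1.570 + (1.496 − 1)/0.6368 + (2.679 − 1)/142.6 = 2.361
NF = 10 log₁₀(2.361) = 3.73 dB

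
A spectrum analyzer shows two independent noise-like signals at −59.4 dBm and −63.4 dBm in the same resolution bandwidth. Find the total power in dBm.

−57.9 dBm

Convert to linear, add, convert back:
P₁ = 1.15×10⁻⁹ W, P₂ = 4.57×10⁻¹⁰ W
P_tot = 1.61×10⁻⁹ W → 10 log₁₀(P_tot / 10⁻³) = −57.9 dBm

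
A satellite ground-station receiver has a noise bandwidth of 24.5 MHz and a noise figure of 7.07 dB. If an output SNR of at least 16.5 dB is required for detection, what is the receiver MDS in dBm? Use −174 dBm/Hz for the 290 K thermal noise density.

Sensitivity = −174 + 10 log₁₀(B) + NF + SNR_min
= −174 + 73.89 + 7.07 + 16.5
= −76.54 dBm → −76.5 dBm

−76.5 dBm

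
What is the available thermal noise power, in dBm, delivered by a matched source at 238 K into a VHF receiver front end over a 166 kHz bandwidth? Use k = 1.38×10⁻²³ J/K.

P_n = kTB = 1.38×10⁻²³ × 238 × 1.66×10⁵ = 5.45×10⁻¹⁶ W
In dBm: 10 log₁₀(5.45×10⁻¹⁶ / 10⁻³) = −122.6 dBm

−122.6 dBm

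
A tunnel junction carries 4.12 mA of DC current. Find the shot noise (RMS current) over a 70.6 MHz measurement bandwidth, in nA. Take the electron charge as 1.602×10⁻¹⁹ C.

I_n = √(2qI·B)
2qI·B = 2 × 1.602×10⁻¹⁹ × 4.12×10⁻³ × 7.06×10⁷ = 9.32×10⁻¹⁴ A²
I_n = √(9.32×10⁻¹⁴) = 3.05×10⁻⁷ A = 305 nA

305 nA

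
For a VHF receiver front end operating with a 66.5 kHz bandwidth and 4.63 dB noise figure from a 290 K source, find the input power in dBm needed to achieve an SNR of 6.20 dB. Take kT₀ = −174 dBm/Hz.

Sensitivity = −174 + 10 log₁₀(B) + NF + SNR_min
= −174 + 48.23 + 4.63 + 6.20
= −114.94 dBm → −114.9 dBm

−114.9 dBm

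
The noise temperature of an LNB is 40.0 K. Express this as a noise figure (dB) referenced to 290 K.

0.561 dB

F = 1 + T_e/T₀ = 1 + 40.0/290 = 1.13793
NF = 10 log₁₀(1.13793) = 0.561 dB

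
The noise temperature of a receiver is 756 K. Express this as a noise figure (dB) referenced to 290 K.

5.57 dB

F = 1 + T_e/T₀ = 1 + 756/290 = 3.6069
NF = 10 log₁₀(3.6069) = 5.57 dB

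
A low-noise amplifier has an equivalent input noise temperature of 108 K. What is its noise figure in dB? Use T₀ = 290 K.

1.37 dB

F = 1 + T_e/T₀ = 1 + 108/290 = 1.37241
NF = 10 log₁₀(1.37241) = 1.37 dB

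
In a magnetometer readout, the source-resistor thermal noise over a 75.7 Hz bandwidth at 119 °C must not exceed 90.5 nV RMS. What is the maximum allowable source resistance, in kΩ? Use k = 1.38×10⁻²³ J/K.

T = 119 °C + 273.15 = 392.15 K
Johnson–Nyquist: V_n = √(4kTRB) ⇒ R = V_n² / (4kTB)
4kTB = 4 × 1.38×10⁻²³ × 392.15 × 7.57×10¹ = 1.64×10⁻¹⁸
R = (9.05×10⁻⁸)² / 1.64×10⁻¹⁸ = 5.00×10³ Ω = 5.00 kΩ

5.00 kΩ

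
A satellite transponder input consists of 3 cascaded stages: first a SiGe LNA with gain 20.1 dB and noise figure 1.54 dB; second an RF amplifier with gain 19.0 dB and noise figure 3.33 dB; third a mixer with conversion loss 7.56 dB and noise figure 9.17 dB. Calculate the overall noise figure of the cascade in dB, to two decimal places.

Convert to linear (a loss of L dB is a gain of −L dB): F_i = 10^(NF_i/10), G_i = 10^(G_i,dB/10)
  Stage 1: F_1 = 10^(1.54/10) = 1.426, G_1 = 10^(20.1/10) = 102.3
  Stage 2: F_2 = 10^(3.33/10) = 2.153, G_2 = 10^(19.0/10) = 79.43
  Stage 3: F_3 = 10^(9.17/10) = 8.260, G_3 = 10^(−7.56/10) = 0.1754
Friis cascade:
  F = 1.426 + (2.153 − 1)/102.3 + (8.260 − 1)/8128 = 1.438
NF = 10 log₁₀(1.438) = 1.58 dB

1.58 dB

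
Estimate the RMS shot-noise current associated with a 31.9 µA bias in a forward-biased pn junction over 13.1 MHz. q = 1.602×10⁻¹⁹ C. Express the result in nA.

11.6 nA

I_n = √(2qI·B)
2qI·B = 2 × 1.602×10⁻¹⁹ × 3.19×10⁻⁵ × 1.31×10⁷ = 1.34×10⁻¹⁶ A²
I_n = √(1.34×10⁻¹⁶) = 1.16×10⁻⁸ A = 11.6 nA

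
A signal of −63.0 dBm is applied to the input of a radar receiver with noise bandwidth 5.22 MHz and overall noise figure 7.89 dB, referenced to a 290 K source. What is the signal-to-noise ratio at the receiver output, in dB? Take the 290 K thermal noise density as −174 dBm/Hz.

Noise floor: N = −174 + 10 log₁₀(B) + NF
10 log₁₀(5.22×10⁶) = 67.18 dB
N = −174 + 67.18 + 7.89 = −98.93 dBm
SNR = P_sig − N = −63.0 − (−98.93) = 35.93 dB → 35.9 dB

35.9 dB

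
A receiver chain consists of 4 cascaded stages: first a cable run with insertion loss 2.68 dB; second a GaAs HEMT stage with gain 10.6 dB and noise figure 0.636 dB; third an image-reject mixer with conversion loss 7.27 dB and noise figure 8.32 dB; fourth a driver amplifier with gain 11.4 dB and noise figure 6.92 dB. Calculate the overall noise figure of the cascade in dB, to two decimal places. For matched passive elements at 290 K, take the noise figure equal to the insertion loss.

8.10 dB

Convert to linear (a loss of L dB is a gain of −L dB): F_i = 10^(NF_i/10), G_i = 10^(G_i,dB/10)
  Stage 1: F_1 = 10^(2.68/10) = 1.854, G_1 = 10^(−2.68/10) = 0.5395
  Stage 2: F_2 = 10^(0.636/10) = 1.158, G_2 = 10^(10.6/10) = 11.48
  Stage 3: F_3 = 10^(8.32/10) = 6.792, G_3 = 10^(−7.27/10) = 0.1875
  Stage 4: F_4 = 10^(6.92/10) = 4.920, G_4 = 10^(11.4/10) = 13.80
Friis cascade:
  F = 1.854 + (1.158 − 1)/0.5395 + (6.792 − 1)/6.194 + (4.920 − 1)/1.161 = 6.456
NF = 10 log₁₀(6.456) = 8.10 dB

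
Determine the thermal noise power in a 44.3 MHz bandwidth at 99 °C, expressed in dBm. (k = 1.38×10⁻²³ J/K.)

−96.4 dBm

T = 99 °C + 273.15 = 372.15 K
P_n = kTB = 1.38×10⁻²³ × 372.15 × 4.43×10⁷ = 2.28×10⁻¹³ W
In dBm: 10 log₁₀(2.28×10⁻¹³ / 10⁻³) = −96.4 dBm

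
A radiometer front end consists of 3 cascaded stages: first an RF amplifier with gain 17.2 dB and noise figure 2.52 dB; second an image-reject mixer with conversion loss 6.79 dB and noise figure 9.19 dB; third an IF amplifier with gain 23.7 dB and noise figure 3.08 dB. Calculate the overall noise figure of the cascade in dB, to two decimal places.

Convert to linear (a loss of L dB is a gain of −L dB): F_i = 10^(NF_i/10), G_i = 10^(G_i,dB/10)
  Stage 1: F_1 = 10^(2.52/10) = 1.786, G_1 = 10^(17.2/10) = 52.48
  Stage 2: F_2 = 10^(9.19/10) = 8.299, G_2 = 10^(−6.79/10) = 0.2094
  Stage 3: F_3 = 10^(3.08/10) = 2.032, G_3 = 10^(23.7/10) = 234.4
Friis cascade:
  F = 1.786 + (8.299 − 1)/52.48 + (2.032 − 1)/10.99 = 2.019
NF = 10 log₁₀(2.019) = 3.05 dB

3.05 dB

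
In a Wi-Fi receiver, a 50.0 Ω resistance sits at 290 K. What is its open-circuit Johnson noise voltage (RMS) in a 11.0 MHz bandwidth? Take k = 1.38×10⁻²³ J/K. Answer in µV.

2.97 µV

V_n = √(4kTRB)
4kTRB = 4 × 1.38×10⁻²³ × 290 × 5.00×10¹ × 1.10×10⁷ = 8.80×10⁻¹² V²
V_n = √(8.80×10⁻¹²) = 2.97×10⁻⁶ V = 2.97 µV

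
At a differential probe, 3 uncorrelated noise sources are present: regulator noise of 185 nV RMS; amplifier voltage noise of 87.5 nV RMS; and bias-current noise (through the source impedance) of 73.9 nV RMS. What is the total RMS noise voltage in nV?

218 nV

Uncorrelated sources add in power (mean-square): V_tot = √(ΣV_i²)
V_tot = √[(1.85×10⁻⁷)² + (8.75×10⁻⁸)² + (7.39×10⁻⁸)²] = 2.18×10⁻⁷ V = 218 nV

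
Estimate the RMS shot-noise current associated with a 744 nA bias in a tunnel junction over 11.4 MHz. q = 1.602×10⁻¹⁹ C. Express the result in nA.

I_n = √(2qI·B)
2qI·B = 2 × 1.602×10⁻¹⁹ × 7.44×10⁻⁷ × 1.14×10⁷ = 2.72×10⁻¹⁸ A²
I_n = √(2.72×10⁻¹⁸) = 1.65×10⁻⁹ A = 1.65 nA

1.65 nA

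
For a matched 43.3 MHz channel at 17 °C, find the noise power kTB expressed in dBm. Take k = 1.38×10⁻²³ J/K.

−97.6 dBm

T = 17 °C + 273.15 = 290.15 K
P_n = kTB = 1.38×10⁻²³ × 290.15 × 4.33×10⁷ = 1.73×10⁻¹³ W
In dBm: 10 log₁₀(1.73×10⁻¹³ / 10⁻³) = −97.6 dBm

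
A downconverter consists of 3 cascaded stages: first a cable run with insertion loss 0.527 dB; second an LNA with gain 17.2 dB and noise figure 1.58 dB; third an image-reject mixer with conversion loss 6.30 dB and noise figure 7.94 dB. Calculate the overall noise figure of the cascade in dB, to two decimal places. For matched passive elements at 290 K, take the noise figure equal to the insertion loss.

Convert to linear (a loss of L dB is a gain of −L dB): F_i = 10^(NF_i/10), G_i = 10^(G_i,dB/10)
  Stage 1: F_1 = 10^(0.527/10) = 1.129, G_1 = 10^(−0.527/10) = 0.8857
  Stage 2: F_2 = 10^(1.58/10) = 1.439, G_2 = 10^(17.2/10) = 52.48
  Stage 3: F_3 = 10^(7.94/10) = 6.223, G_3 = 10^(−6.30/10) = 0.2344
Friis cascade:
  F = 1.129 + (1.439 − 1)/0.8857 + (6.223 − 1)/46.48 = 1.737
NF = 10 log₁₀(1.737) = 2.40 dB

2.40 dB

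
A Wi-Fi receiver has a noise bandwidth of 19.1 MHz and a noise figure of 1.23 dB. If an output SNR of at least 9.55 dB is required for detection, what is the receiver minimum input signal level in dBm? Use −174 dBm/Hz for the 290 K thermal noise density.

Sensitivity = −174 + 10 log₁₀(B) + NF + SNR_min
= −174 + 72.81 + 1.23 + 9.55
= −90.41 dBm → −90.4 dBm

−90.4 dBm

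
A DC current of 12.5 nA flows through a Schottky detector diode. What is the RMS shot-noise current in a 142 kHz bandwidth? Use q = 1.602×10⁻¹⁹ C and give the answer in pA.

23.8 pA

I_n = √(2qI·B)
2qI·B = 2 × 1.602×10⁻¹⁹ × 1.25×10⁻⁸ × 1.42×10⁵ = 5.69×10⁻²² A²
I_n = √(5.69×10⁻²²) = 2.38×10⁻¹¹ A = 23.8 pA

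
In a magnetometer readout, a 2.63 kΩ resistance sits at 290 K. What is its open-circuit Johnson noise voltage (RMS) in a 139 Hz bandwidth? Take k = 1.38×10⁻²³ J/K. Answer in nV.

V_n = √(4kTRB)
4kTRB = 4 × 1.38×10⁻²³ × 290 × 2.63×10³ × 1.39×10² = 5.85×10⁻¹⁵ V²
V_n = √(5.85×10⁻¹⁵) = 7.65×10⁻⁸ V = 76.5 nV

76.5 nV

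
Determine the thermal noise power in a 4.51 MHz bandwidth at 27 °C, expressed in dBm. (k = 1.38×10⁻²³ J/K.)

−107.3 dBm

T = 27 °C + 273.15 = 300.15 K
P_n = kTB = 1.38×10⁻²³ × 300.15 × 4.51×10⁶ = 1.87×10⁻¹⁴ W
In dBm: 10 log₁₀(1.87×10⁻¹⁴ / 10⁻³) = −107.3 dBm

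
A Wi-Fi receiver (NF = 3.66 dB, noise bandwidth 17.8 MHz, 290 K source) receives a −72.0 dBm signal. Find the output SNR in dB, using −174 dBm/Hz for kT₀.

25.8 dB

Noise floor: N = −174 + 10 log₁₀(B) + NF
10 log₁₀(1.78×10⁷) = 72.5 dB
N = −174 + 72.5 + 3.66 = −97.84 dBm
SNR = P_sig − N = −72.0 − (−97.84) = 25.84 dB → 25.8 dB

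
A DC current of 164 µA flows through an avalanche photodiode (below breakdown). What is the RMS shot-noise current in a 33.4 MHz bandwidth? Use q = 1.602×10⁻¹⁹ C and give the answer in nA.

41.9 nA

I_n = √(2qI·B)
2qI·B = 2 × 1.602×10⁻¹⁹ × 1.64×10⁻⁴ × 3.34×10⁷ = 1.76×10⁻¹⁵ A²
I_n = √(1.76×10⁻¹⁵) = 4.19×10⁻⁸ A = 41.9 nA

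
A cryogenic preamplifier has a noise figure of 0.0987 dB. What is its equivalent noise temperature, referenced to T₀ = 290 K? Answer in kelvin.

F = 10^(0.0987/10) = 1.02299
T_e = (F − 1)·T₀ = (1.02299 − 1) × 290 = 6.67 K

6.67 K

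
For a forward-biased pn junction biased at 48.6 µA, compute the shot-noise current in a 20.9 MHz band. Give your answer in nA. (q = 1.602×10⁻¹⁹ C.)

I_n = √(2qI·B)
2qI·B = 2 × 1.602×10⁻¹⁹ × 4.86×10⁻⁵ × 2.09×10⁷ = 3.25×10⁻¹⁶ A²
I_n = √(3.25×10⁻¹⁶) = 1.80×10⁻⁸ A = 18.0 nA

18.0 nA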